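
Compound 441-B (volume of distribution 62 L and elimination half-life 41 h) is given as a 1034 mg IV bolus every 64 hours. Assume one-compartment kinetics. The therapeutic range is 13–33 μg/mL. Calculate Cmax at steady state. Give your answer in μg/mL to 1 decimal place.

25.2 μg/mL

k = ln2/t½ = ln2/41 ≈ 0.016906 h⁻¹; fraction remaining f = e^(−kτ) = e^(−0.016906×64) ≈ 0.3389.
Accumulation ratio R = 1/(1 − f) ≈ 1/0.6611 ≈ 1.5126.
Each bolus raises the concentration by D/Vd = 1034/62 ≈ 16.677 μg/mL.
Cmax,ss = C₀/(1 − f) ≈ 16.677/0.6611 ≈ 25.226 μg/mL.
Peak 25.2 μg/mL vs MTC 33 μg/mL: below toxic threshold.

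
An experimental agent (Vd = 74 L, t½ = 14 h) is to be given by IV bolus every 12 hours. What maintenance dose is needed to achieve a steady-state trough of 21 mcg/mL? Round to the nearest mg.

1261 mg

τ/t½ = 12/14 ≈ 0.85714, so f = (1/2)^(12/14) ≈ 0.552045.
Cmin,ss = (D/Vd)·f/(1−f), so D = Cmin,ss·Vd·(1−f)/f.
D = 21 × 74 × (1−f)/f ≈ 21 × 74 × 0.81145 ≈ 1260.99 mg.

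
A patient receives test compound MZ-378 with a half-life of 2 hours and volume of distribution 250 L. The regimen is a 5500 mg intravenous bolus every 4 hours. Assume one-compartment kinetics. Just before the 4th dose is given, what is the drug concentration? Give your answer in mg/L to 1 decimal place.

7.2 mg/L

f = (1/2)^(τ/t½) = (1/2)^(4/2) ≈ 0.2500.
C₀ = D/Vd = 5500/250 ≈ 22.000 mg/L.
Before the 4th dose, 3 doses have been given. Superposition: Cmin = C₀·(f + f² + … + f^3).
≈ 22.000 × (0.2500 + 0.0625 + 0.0156) ≈ 22.000 × 0.3281 ≈ 7.218 mg/L.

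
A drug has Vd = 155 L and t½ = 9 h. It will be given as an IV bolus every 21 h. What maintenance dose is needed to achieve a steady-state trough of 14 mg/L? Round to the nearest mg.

8766 mg

τ/t½ = 21/9 ≈ 2.3333, so f = (1/2)^(21/9) ≈ 0.198425.
Cmin,ss = (D/Vd)·f/(1−f), so D = Cmin,ss·Vd·(1−f)/f.
D = 14 × 155 × (1−f)/f ≈ 14 × 155 × 4.03969 ≈ 8766.13 mg.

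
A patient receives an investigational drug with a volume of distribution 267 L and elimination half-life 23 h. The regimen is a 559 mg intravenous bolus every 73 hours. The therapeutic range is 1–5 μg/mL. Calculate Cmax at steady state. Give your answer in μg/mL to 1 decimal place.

k = ln2/t½ = ln2/23 ≈ 0.030137 h⁻¹; fraction remaining f = e^(−kτ) = e^(−0.030137×73) ≈ 0.1108.
At steady state, accumulation factor R = 1/(1 − e^(−kτ)) ≈ 1.1246.
Single-dose peak C₀ = D/Vd = 559/267 ≈ 2.094 μg/mL.
Steady-state peak Cmax,ss = C₀·R ≈ 2.094 × 1.1246 ≈ 2.355 μg/mL.
Peak 2.4 μg/mL vs MTC 5 μg/mL: below toxic threshold.

2.4 μg/mL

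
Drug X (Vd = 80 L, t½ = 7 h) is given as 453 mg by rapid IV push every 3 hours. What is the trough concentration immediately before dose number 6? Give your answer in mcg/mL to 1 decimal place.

12.7 mcg/mL

f = (1/2)^(τ/t½) = (1/2)^(3/7) ≈ 0.7430.
C₀ = D/Vd = 453/80 ≈ 5.662 mcg/mL.
Before the 6th dose, 5 doses have been given. Superposition: Cmin = C₀·(f + f² + … + f^5).
≈ 5.662 × (0.7430 + 0.5520 + 0.4102 + 0.3048 + 0.2264) ≈ 5.662 × 2.2364 ≈ 12.662 mcg/mL.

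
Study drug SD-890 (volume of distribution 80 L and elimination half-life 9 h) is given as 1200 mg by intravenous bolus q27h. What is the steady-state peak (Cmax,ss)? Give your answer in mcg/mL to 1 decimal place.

The dosing interval is 3 half-lives, so f = 2^(−3) = 0.125.
At steady state, R = 1/(1 − 0.125) = 8/7.
Single-dose peak C₀ = D/Vd = 1200/80 = 15 mcg/mL.
Steady-state peak Cmax,ss = C₀·R = 15 × 8/7 ≈ 17.143 mcg/mL.

17.1 mcg/mL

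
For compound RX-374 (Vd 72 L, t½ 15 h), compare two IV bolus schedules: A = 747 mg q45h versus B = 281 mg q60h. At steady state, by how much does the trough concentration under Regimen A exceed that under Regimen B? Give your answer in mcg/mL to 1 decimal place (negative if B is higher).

1.2 mcg/mL

Regimen A: f = (1/2)^(45/15) ≈ 0.1250; Cmin,ss = (747/72)·f/(1−f) ≈ 1.482 mcg/mL.
Regimen B: f = (1/2)^(60/15) ≈ 0.0625; Cmin,ss = (281/72)·f/(1−f) ≈ 0.260 mcg/mL.
Difference ≈ 1.482 − 0.260 ≈ 1.222 mcg/mL.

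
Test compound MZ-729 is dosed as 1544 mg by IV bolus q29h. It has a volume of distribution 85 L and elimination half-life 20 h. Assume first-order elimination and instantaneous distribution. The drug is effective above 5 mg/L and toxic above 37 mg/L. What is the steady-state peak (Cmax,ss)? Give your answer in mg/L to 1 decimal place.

k = ln2/t½ = ln2/20 ≈ 0.034657 h⁻¹; fraction remaining f = e^(−kτ) = e^(−0.034657×29) ≈ 0.3660.
Accumulation ratio R = 1/(1 − f) ≈ 1/0.6340 ≈ 1.5773.
Each bolus raises the concentration by D/Vd = 1544/85 ≈ 18.165 mg/L.
Steady-state peak Cmax,ss = C₀·R ≈ 18.165 × 1.5773 ≈ 28.652 mg/L.
Peak 28.7 mg/L vs MTC 37 mg/L: below toxic threshold.

28.7 mg/L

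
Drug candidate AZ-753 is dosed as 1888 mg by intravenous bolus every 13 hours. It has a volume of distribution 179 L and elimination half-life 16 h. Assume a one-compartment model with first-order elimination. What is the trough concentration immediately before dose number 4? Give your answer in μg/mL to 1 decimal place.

f = (1/2)^(τ/t½) = (1/2)^(13/16) ≈ 0.5694.
C₀ = D/Vd = 1888/179 ≈ 10.547 μg/mL.
Before the 4th dose, 3 doses have been given. Superposition: Cmin = C₀·(f + f² + … + f^3).
≈ 10.547 × (0.5694 + 0.3242 + 0.1846) ≈ 10.547 × 1.0782 ≈ 11.372 μg/mL.

11.4 μg/mL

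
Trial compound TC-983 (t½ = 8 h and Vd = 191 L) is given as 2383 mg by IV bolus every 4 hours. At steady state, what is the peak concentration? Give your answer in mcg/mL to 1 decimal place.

k = ln2/t½ = ln2/8 ≈ 0.086643 h⁻¹; fraction remaining f = e^(−kτ) = e^(−0.086643×4) ≈ 0.7071.
Accumulation ratio R = 1/(1 − f) ≈ 1/0.2929 ≈ 3.4141.
Single-dose peak C₀ = D/Vd = 2383/191 ≈ 12.476 mcg/mL.
Steady-state peak Cmax,ss = C₀·R ≈ 12.476 × 3.4141 ≈ 42.594 mcg/mL.

42.6 mcg/mL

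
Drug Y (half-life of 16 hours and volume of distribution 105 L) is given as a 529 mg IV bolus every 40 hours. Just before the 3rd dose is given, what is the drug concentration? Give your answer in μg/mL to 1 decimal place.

1.0 μg/mL

f = (1/2)^(τ/t½) = (1/2)^(40/16) ≈ 0.1768.
C₀ = D/Vd = 529/105 ≈ 5.038 μg/mL.
Before the 3rd dose, 2 doses have been given. Superposition: Cmin = C₀·(f + f²).
≈ 5.038 × (0.1768 + 0.0313) ≈ 5.038 × 0.2081 ≈ 1.048 μg/mL.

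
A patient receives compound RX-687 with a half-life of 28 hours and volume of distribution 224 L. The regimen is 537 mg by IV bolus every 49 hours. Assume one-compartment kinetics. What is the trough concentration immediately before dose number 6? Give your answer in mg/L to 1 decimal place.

f = (1/2)^(τ/t½) = (1/2)^(49/28) ≈ 0.2973.
C₀ = D/Vd = 537/224 ≈ 2.397 mg/L.
Before the 6th dose, 5 doses have been given. Superposition: Cmin = C₀·(f + f² + … + f^5).
≈ 2.397 × (0.2973 + 0.0884 + 0.0263 + 0.0078 + 0.0023) ≈ 2.397 × 0.4221 ≈ 1.012 mg/L.

1.0 mg/L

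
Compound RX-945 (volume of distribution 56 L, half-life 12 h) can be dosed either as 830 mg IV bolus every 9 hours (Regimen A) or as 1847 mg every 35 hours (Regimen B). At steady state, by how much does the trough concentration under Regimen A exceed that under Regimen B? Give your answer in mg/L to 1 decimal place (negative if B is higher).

16.7 mg/L

Regimen A: f = (1/2)^(9/12) ≈ 0.5946; Cmin,ss = (830/56)·f/(1−f) ≈ 21.739 mg/L.
Regimen B: f = (1/2)^(35/12) ≈ 0.1324; Cmin,ss = (1847/56)·f/(1−f) ≈ 5.033 mg/L.
Difference ≈ 21.739 − 5.033 ≈ 16.706 mg/L.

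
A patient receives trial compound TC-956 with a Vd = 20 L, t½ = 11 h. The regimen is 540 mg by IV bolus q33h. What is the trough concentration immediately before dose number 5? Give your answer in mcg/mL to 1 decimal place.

3.9 mcg/mL

f = (1/2)^(τ/t½) = (1/2)^(33/11) ≈ 0.1250.
C₀ = D/Vd = 540/20 ≈ 27.000 mcg/mL.
Before the 5th dose, 4 doses have been given. Superposition: Cmin = C₀·(f + f² + … + f^4).
≈ 27.000 × (0.1250 + 0.0156 + 0.0020 + 0.0002) ≈ 27.000 × 0.1428 ≈ 3.856 mcg/mL.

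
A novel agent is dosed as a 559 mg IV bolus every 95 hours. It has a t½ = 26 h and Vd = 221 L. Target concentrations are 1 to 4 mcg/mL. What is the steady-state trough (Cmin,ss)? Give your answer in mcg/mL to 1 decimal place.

Over one 95-h interval, 95/26 ≈ 3.6538 half-lives elapse, leaving f ≈ 0.0794 of each dose.
Single-dose peak C₀ = D/Vd = 559/221 ≈ 2.529 mcg/mL.
Steady-state trough Cmin,ss = C₀·f/(1−f) ≈ 2.529 × 0.0794/0.9206 ≈ 0.218 mcg/mL.
Trough 0.2 mcg/mL vs MEC 1 mcg/mL: subtherapeutic.

0.2 mcg/mL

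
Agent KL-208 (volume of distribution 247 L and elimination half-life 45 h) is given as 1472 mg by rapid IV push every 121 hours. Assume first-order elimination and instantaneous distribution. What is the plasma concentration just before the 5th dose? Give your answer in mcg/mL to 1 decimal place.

1.1 mcg/mL

f = (1/2)^(τ/t½) = (1/2)^(121/45) ≈ 0.1551.
C₀ = D/Vd = 1472/247 ≈ 5.960 mcg/mL.
Before the 5th dose, 4 doses have been given. Superposition: Cmin = C₀·(f + f² + … + f^4).
≈ 5.960 × (0.1551 + 0.0241 + 0.0037 + 0.0006) ≈ 5.960 × 0.1835 ≈ 1.094 mcg/mL.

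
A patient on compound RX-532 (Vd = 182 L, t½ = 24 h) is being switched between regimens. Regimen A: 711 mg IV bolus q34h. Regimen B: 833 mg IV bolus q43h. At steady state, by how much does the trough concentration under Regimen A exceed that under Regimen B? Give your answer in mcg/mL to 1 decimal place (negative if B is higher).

Regimen A: f = (1/2)^(34/24) ≈ 0.3746; Cmin,ss = (711/182)·f/(1−f) ≈ 2.340 mcg/mL.
Regimen B: f = (1/2)^(43/24) ≈ 0.2888; Cmin,ss = (833/182)·f/(1−f) ≈ 1.859 mcg/mL.
Difference ≈ 2.340 − 1.859 ≈ 0.481 mcg/mL.

0.5 mcg/mL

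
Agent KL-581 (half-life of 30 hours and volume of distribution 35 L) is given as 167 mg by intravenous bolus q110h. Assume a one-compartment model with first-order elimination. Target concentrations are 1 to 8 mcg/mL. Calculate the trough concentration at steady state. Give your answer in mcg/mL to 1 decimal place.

k = ln2/t½ = ln2/30 ≈ 0.023105 h⁻¹; fraction remaining f = e^(−kτ) = e^(−0.023105×110) ≈ 0.0787.
Accumulation ratio R = 1/(1 − f) ≈ 1/0.9213 ≈ 1.0854.
Each bolus raises the concentration by D/Vd = 167/35 ≈ 4.771 mcg/mL.
Cmax,ss = C₀/(1 − f) ≈ 4.771/0.9213 ≈ 5.179 mcg/mL.
Steady-state trough Cmin,ss = Cmax,ss·f ≈ 5.179 × 0.0787 ≈ 0.408 mcg/mL.
Trough 0.4 mcg/mL vs MEC 1 mcg/mL: subtherapeutic.

0.4 mcg/mL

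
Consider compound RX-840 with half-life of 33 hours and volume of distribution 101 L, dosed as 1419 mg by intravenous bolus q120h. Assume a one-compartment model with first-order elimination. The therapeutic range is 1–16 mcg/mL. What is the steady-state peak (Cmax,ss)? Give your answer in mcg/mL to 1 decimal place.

τ/t½ = 120/33 ≈ 3.6364, so fraction remaining f = (1/2)^(120/33) ≈ 0.0804.
At steady state, accumulation factor R = 1/(1 − e^(−kτ)) ≈ 1.0874.
Each bolus raises the concentration by D/Vd = 1419/101 ≈ 14.050 mcg/mL.
Steady-state peak Cmax,ss = C₀·R ≈ 14.050 × 1.0874 ≈ 15.278 mcg/mL.
Peak 15.3 mcg/mL vs MTC 16 mcg/mL: below toxic threshold.

15.3 mcg/mL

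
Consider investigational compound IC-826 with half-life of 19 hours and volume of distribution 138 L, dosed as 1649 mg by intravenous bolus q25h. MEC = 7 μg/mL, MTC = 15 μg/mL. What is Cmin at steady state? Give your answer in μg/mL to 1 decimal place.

τ/t½ = 25/19 ≈ 1.3158, so fraction remaining f = (1/2)^(25/19) ≈ 0.4017.
Accumulation ratio R = 1/(1 − f) ≈ 1/0.5983 ≈ 1.6714.
Single-dose peak C₀ = D/Vd = 1649/138 ≈ 11.949 μg/mL.
Cmax,ss = C₀/(1 − f) ≈ 11.949/0.5983 ≈ 19.972 μg/mL.
Steady-state trough Cmin,ss = Cmax,ss·f ≈ 19.972 × 0.4017 ≈ 8.023 μg/mL.
Trough 8.0 μg/mL vs MEC 7 μg/mL: adequate.

8.0 μg/mL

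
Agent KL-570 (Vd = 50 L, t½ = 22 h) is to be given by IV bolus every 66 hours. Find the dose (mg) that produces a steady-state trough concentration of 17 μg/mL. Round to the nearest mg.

5950 mg

τ/t½ = 66/22 ≈ 3, so f = (1/2)^(66/22) ≈ 0.125000.
Cmin,ss = (D/Vd)·f/(1−f), so D = Cmin,ss·Vd·(1−f)/f.
D = 17 × 50 × (1−f)/f ≈ 17 × 50 × 7.00000 ≈ 5950.00 mg.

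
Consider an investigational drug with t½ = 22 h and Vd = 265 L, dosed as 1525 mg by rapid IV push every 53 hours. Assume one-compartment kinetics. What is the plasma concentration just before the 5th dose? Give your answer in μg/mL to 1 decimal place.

f = (1/2)^(τ/t½) = (1/2)^(53/22) ≈ 0.1883.
C₀ = D/Vd = 1525/265 ≈ 5.755 μg/mL.
Before the 5th dose, 4 doses have been given. Superposition: Cmin = C₀·(f + f² + … + f^4).
≈ 5.755 × (0.1883 + 0.0355 + 0.0067 + 0.0013) ≈ 5.755 × 0.2318 ≈ 1.334 μg/mL.

1.3 μg/mL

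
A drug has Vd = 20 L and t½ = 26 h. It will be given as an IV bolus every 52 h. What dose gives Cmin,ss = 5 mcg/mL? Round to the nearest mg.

300 mg

τ/t½ = 52/26 ≈ 2, so f = (1/2)^(52/26) ≈ 0.250000.
Cmin,ss = (D/Vd)·f/(1−f), so D = Cmin,ss·Vd·(1−f)/f.
D = 5 × 20 × (1−f)/f ≈ 5 × 20 × 3.00000 ≈ 300.00 mg.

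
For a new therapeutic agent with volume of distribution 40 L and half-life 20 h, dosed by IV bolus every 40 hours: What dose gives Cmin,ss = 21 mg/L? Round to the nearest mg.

2520 mg

τ/t½ = 40/20 ≈ 2, so f = (1/2)^(40/20) ≈ 0.250000.
Cmin,ss = (D/Vd)·f/(1−f), so D = Cmin,ss·Vd·(1−f)/f.
D = 21 × 40 × (1−f)/f ≈ 21 × 40 × 3.00000 ≈ 2520.00 mg.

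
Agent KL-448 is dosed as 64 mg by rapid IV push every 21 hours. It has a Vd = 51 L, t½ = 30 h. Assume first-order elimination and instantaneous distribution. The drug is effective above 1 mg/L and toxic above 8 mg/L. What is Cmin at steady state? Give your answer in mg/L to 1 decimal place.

2.0 mg/L

Over one 21-h interval, 21/30 ≈ 0.7 half-lives elapse, leaving f ≈ 0.6156 of each dose.
Each bolus raises the concentration by D/Vd = 64/51 ≈ 1.255 mg/L.
Steady-state trough Cmin,ss = C₀·f/(1−f) ≈ 1.255 × 0.6156/0.3844 ≈ 2.010 mg/L.
Trough 2.0 mg/L vs MEC 1 mg/L: adequate.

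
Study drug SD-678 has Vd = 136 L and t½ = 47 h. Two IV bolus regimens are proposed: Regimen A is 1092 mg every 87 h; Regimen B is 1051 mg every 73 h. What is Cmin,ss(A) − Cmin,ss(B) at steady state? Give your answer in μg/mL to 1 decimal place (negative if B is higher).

-0.9 μg/mL

Regimen A: f = (1/2)^(87/47) ≈ 0.2772; Cmin,ss = (1092/136)·f/(1−f) ≈ 3.079 μg/mL.
Regimen B: f = (1/2)^(73/47) ≈ 0.3408; Cmin,ss = (1051/136)·f/(1−f) ≈ 3.995 μg/mL.
Difference ≈ 3.079 − 3.995 ≈ -0.916 μg/mL.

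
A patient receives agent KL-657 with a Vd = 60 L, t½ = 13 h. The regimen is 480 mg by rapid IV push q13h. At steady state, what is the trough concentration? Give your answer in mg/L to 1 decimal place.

8.0 mg/L

τ = 13 h = 1 half-life, so f = (1/2)^1 = 0.5.
Accumulation ratio R = 1/(1 − f) = 1/0.5 = 2/1.
Single-dose peak C₀ = D/Vd = 480/60 = 8 mg/L.
Steady-state peak Cmax,ss = C₀·R = 8 × 2/1 ≈ 16.000 mg/L.
Steady-state trough Cmin,ss = Cmax,ss·f ≈ 16.000 × 0.5 ≈ 8.000 mg/L.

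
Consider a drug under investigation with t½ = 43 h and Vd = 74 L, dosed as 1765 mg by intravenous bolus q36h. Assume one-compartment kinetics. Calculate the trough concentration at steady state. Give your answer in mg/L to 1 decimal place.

30.3 mg/L

τ/t½ = 36/43 ≈ 0.83721, so fraction remaining f = (1/2)^(36/43) ≈ 0.5597.
Accumulation ratio R = 1/(1 − f) ≈ 1/0.4403 ≈ 2.2712.
Single-dose peak C₀ = D/Vd = 1765/74 ≈ 23.851 mg/L.
Steady-state peak Cmax,ss = C₀·R ≈ 23.851 × 2.2712 ≈ 54.170 mg/L.
One interval later, Cmin,ss = Cmax,ss·e^(−kτ) ≈ 54.170 × 0.5597 ≈ 30.319 mg/L.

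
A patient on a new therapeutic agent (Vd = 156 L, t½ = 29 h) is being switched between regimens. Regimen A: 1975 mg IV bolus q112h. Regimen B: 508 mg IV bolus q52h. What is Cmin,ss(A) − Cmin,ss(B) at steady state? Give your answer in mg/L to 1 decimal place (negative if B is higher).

Regimen A: f = (1/2)^(112/29) ≈ 0.0688; Cmin,ss = (1975/156)·f/(1−f) ≈ 0.935 mg/L.
Regimen B: f = (1/2)^(52/29) ≈ 0.2886; Cmin,ss = (508/156)·f/(1−f) ≈ 1.321 mg/L.
Difference ≈ 0.935 − 1.321 ≈ -0.386 mg/L.

-0.4 mg/L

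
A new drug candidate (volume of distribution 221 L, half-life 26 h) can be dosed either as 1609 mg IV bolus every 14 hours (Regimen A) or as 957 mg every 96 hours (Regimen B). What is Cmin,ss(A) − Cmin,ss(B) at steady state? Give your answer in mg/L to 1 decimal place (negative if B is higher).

Regimen A: f = (1/2)^(14/26) ≈ 0.6885; Cmin,ss = (1609/221)·f/(1−f) ≈ 16.092 mg/L.
Regimen B: f = (1/2)^(96/26) ≈ 0.0774; Cmin,ss = (957/221)·f/(1−f) ≈ 0.363 mg/L.
Difference ≈ 16.092 − 0.363 ≈ 15.729 mg/L.

15.7 mg/L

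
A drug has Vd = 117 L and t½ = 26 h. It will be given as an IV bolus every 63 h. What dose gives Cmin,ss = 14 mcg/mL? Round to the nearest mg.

τ/t½ = 63/26 ≈ 2.4231, so f = (1/2)^(63/26) ≈ 0.186458.
Cmin,ss = (D/Vd)·f/(1−f), so D = Cmin,ss·Vd·(1−f)/f.
D = 14 × 117 × (1−f)/f ≈ 14 × 117 × 4.36314 ≈ 7146.82 mg.

7147 mg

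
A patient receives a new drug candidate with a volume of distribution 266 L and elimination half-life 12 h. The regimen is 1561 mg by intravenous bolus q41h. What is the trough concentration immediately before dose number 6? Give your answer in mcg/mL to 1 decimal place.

0.6 mcg/mL

f = (1/2)^(τ/t½) = (1/2)^(41/12) ≈ 0.0936.
C₀ = D/Vd = 1561/266 ≈ 5.868 mcg/mL.
Before the 6th dose, 5 doses have been given. Superposition: Cmin = C₀·(f + f² + … + f^5).
≈ 5.868 × (0.0936 + 0.0088 + 0.0008 + 0.0001 + 0.0000) ≈ 5.868 × 0.1033 ≈ 0.606 mcg/mL.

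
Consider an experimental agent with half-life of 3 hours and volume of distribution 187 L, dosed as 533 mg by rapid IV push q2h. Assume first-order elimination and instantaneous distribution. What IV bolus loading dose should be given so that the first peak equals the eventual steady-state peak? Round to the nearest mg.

f = (1/2)^(2/3) ≈ 0.629961; accumulation ratio R = 1/(1−f) ≈ 2.70242.
Loading dose to hit Cmax,ss on first dose: D_load = D_maint·R ≈ 533 × 2.70242 ≈ 1440.39 mg.

1440 mg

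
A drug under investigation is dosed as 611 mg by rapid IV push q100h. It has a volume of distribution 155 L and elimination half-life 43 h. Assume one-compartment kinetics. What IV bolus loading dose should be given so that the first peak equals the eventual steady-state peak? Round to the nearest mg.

f = (1/2)^(100/43) ≈ 0.199494; accumulation ratio R = 1/(1−f) ≈ 1.24921.
Loading dose to hit Cmax,ss on first dose: D_load = D_maint·R ≈ 611 × 1.24921 ≈ 763.27 mg.

763 mg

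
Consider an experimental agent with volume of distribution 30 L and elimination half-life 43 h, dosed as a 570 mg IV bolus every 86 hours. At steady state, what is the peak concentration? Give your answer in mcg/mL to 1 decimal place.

τ = 86 h = 2 half-lives, so f = (1/2)^2 = 0.25.
Accumulation ratio R = 1/(1 − f) = 1/0.75 = 4/3.
Single-dose peak C₀ = D/Vd = 570/30 = 19 mcg/mL.
Steady-state peak Cmax,ss = C₀·R = 19 × 4/3 ≈ 25.333 mcg/mL.

25.3 mcg/mL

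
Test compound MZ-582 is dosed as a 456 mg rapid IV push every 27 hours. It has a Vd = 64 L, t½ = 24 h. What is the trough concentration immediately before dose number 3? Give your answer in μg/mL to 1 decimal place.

f = (1/2)^(τ/t½) = (1/2)^(27/24) ≈ 0.4585.
C₀ = D/Vd = 456/64 ≈ 7.125 μg/mL.
Before the 3rd dose, 2 doses have been given. Superposition: Cmin = C₀·(f + f²).
≈ 7.125 × (0.4585 + 0.2102) ≈ 7.125 × 0.6687 ≈ 4.764 μg/mL.

4.8 μg/mL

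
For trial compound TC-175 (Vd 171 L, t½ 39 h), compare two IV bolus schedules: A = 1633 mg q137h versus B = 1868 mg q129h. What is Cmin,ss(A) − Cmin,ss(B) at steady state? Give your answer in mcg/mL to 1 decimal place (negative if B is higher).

-0.3 mcg/mL

Regimen A: f = (1/2)^(137/39) ≈ 0.0876; Cmin,ss = (1633/171)·f/(1−f) ≈ 0.917 mcg/mL.
Regimen B: f = (1/2)^(129/39) ≈ 0.1010; Cmin,ss = (1868/171)·f/(1−f) ≈ 1.227 mcg/mL.
Difference ≈ 0.917 − 1.227 ≈ -0.310 mcg/mL.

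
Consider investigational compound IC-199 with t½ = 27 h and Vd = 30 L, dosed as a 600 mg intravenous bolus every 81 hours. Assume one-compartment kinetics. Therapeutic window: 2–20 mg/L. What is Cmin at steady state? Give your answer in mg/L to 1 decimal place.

τ = 81 h = 3 half-lives, so f = (1/2)^3 = 0.125.
At steady state, R = 1/(1 − 0.125) = 8/7.
Single-dose peak C₀ = D/Vd = 600/30 = 20 mg/L.
Steady-state peak Cmax,ss = C₀·R = 20 × 8/7 ≈ 22.857 mg/L.
Steady-state trough Cmin,ss = Cmax,ss·f ≈ 22.857 × 0.125 ≈ 2.857 mg/L.
Trough 2.9 mg/L vs MEC 2 mg/L: adequate.

2.9 mg/L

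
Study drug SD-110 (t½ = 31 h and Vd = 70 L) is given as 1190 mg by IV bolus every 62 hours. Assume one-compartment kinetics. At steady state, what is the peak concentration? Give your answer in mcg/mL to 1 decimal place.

22.7 mcg/mL

τ = 62 h = 2 half-lives, so f = (1/2)^2 = 0.25.
Accumulation ratio R = 1/(1 − f) = 1/0.75 = 4/3.
Single-dose peak C₀ = D/Vd = 1190/70 = 17 mcg/mL.
Steady-state peak Cmax,ss = C₀·R = 17 × 4/3 ≈ 22.667 mcg/mL.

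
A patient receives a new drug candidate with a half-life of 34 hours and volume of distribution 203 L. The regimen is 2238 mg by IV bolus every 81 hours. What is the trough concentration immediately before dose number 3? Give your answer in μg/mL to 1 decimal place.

f = (1/2)^(τ/t½) = (1/2)^(81/34) ≈ 0.1918.
C₀ = D/Vd = 2238/203 ≈ 11.025 μg/mL.
Before the 3rd dose, 2 doses have been given. Superposition: Cmin = C₀·(f + f²).
≈ 11.025 × (0.1918 + 0.0368) ≈ 11.025 × 0.2286 ≈ 2.520 μg/mL.

2.5 μg/mL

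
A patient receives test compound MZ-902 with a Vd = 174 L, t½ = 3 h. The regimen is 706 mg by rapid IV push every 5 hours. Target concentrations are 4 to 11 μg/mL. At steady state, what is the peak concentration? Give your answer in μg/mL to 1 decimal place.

Over one 5-h interval, 5/3 ≈ 1.6667 half-lives elapse, leaving f ≈ 0.3150 of each dose.
At steady state, accumulation factor R = 1/(1 − e^(−kτ)) ≈ 1.4599.
Single-dose peak C₀ = D/Vd = 706/174 ≈ 4.057 μg/mL.
Steady-state peak Cmax,ss = C₀·R ≈ 4.057 × 1.4599 ≈ 5.923 μg/mL.
Peak 5.9 μg/mL vs MTC 11 μg/mL: below toxic threshold.

5.9 μg/mL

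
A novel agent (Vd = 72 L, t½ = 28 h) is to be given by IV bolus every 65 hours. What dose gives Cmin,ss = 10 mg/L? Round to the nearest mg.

2879 mg

τ/t½ = 65/28 ≈ 2.3214, so f = (1/2)^(65/28) ≈ 0.200069.
Cmin,ss = (D/Vd)·f/(1−f), so D = Cmin,ss·Vd·(1−f)/f.
D = 10 × 72 × (1−f)/f ≈ 10 × 72 × 3.99828 ≈ 2878.76 mg.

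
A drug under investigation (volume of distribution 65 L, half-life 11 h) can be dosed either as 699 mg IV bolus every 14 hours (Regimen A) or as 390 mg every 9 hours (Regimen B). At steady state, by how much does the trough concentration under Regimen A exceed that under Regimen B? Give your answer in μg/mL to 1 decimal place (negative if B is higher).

-0.3 μg/mL

Regimen A: f = (1/2)^(14/11) ≈ 0.4139; Cmin,ss = (699/65)·f/(1−f) ≈ 7.594 μg/mL.
Regimen B: f = (1/2)^(9/11) ≈ 0.5672; Cmin,ss = (390/65)·f/(1−f) ≈ 7.863 μg/mL.
Difference ≈ 7.594 − 7.863 ≈ -0.269 μg/mL.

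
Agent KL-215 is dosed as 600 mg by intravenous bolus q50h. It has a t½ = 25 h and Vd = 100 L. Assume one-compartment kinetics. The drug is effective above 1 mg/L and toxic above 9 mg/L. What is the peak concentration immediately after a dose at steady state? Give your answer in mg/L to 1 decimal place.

τ = 50 h = 2 half-lives, so f = (1/2)^2 = 0.25.
At steady state, R = 1/(1 − 0.25) = 4/3.
Single-dose peak C₀ = D/Vd = 600/100 = 6 mg/L.
Steady-state peak Cmax,ss = C₀·R = 6 × 4/3 ≈ 8.000 mg/L.
Peak 8.0 mg/L vs MTC 9 mg/L: below toxic threshold.

8.0 mg/L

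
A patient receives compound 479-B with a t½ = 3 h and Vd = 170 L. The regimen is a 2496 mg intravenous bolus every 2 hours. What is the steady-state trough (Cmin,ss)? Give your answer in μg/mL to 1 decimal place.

25.0 μg/mL

k = ln2/t½ = ln2/3 ≈ 0.231049 h⁻¹; fraction remaining f = e^(−kτ) = e^(−0.231049×2) ≈ 0.6300.
Single-dose peak C₀ = D/Vd = 2496/170 ≈ 14.682 μg/mL.
Steady-state trough Cmin,ss = C₀·f/(1−f) ≈ 14.682 × 0.6300/0.3700 ≈ 24.999 μg/mL.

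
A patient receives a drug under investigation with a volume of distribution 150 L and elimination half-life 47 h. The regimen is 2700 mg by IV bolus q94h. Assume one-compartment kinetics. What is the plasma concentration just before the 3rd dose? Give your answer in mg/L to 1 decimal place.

f = (1/2)^(τ/t½) = (1/2)^(94/47) ≈ 0.2500.
C₀ = D/Vd = 2700/150 ≈ 18.000 mg/L.
Before the 3rd dose, 2 doses have been given. Superposition: Cmin = C₀·(f + f²).
≈ 18.000 × (0.2500 + 0.0625) ≈ 18.000 × 0.3125 ≈ 5.625 mg/L.

5.6 mg/L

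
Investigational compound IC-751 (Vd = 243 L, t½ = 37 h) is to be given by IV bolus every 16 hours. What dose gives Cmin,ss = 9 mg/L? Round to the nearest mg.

τ/t½ = 16/37 ≈ 0.43243, so f = (1/2)^(16/37) ≈ 0.741011.
Cmin,ss = (D/Vd)·f/(1−f), so D = Cmin,ss·Vd·(1−f)/f.
D = 9 × 243 × (1−f)/f ≈ 9 × 243 × 0.34951 ≈ 764.38 mg.

764 mg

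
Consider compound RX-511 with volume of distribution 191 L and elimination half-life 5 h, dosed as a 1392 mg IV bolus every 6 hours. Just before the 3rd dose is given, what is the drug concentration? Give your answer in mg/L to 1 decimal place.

4.6 mg/L

f = (1/2)^(τ/t½) = (1/2)^(6/5) ≈ 0.4353.
C₀ = D/Vd = 1392/191 ≈ 7.288 mg/L.
Before the 3rd dose, 2 doses have been given. Superposition: Cmin = C₀·(f + f²).
≈ 7.288 × (0.4353 + 0.1895) ≈ 7.288 × 0.6248 ≈ 4.554 mg/L.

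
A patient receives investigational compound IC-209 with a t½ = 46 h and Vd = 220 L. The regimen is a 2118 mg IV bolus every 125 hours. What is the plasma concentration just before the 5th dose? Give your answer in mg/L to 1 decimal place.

1.7 mg/L

f = (1/2)^(τ/t½) = (1/2)^(125/46) ≈ 0.1520.
C₀ = D/Vd = 2118/220 ≈ 9.627 mg/L.
Before the 5th dose, 4 doses have been given. Superposition: Cmin = C₀·(f + f² + … + f^4).
≈ 9.627 × (0.1520 + 0.0231 + 0.0035 + 0.0005) ≈ 9.627 × 0.1791 ≈ 1.724 mg/L.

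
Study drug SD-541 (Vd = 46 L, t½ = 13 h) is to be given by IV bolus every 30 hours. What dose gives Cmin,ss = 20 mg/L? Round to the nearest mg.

τ/t½ = 30/13 ≈ 2.3077, so f = (1/2)^(30/13) ≈ 0.201983.
Cmin,ss = (D/Vd)·f/(1−f), so D = Cmin,ss·Vd·(1−f)/f.
D = 20 × 46 × (1−f)/f ≈ 20 × 46 × 3.95091 ≈ 3634.84 mg.

3635 mg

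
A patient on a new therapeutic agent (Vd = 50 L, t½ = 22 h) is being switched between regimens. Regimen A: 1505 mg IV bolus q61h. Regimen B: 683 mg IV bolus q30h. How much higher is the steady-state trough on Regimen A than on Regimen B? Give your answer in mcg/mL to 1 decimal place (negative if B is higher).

Regimen A: f = (1/2)^(61/22) ≈ 0.1463; Cmin,ss = (1505/50)·f/(1−f) ≈ 5.158 mcg/mL.
Regimen B: f = (1/2)^(30/22) ≈ 0.3886; Cmin,ss = (683/50)·f/(1−f) ≈ 8.682 mcg/mL.
Difference ≈ 5.158 − 8.682 ≈ -3.524 mcg/mL.

-3.5 mcg/mL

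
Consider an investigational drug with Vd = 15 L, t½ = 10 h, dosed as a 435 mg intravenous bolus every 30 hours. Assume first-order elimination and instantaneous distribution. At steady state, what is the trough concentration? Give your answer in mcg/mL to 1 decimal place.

4.1 mcg/mL

The dosing interval is 3 half-lives, so f = 2^(−3) = 0.125.
Accumulation ratio R = 1/(1 − f) = 1/0.875 = 8/7.
Single-dose peak C₀ = D/Vd = 435/15 = 29 mcg/mL.
Steady-state peak Cmax,ss = C₀·R = 29 × 8/7 ≈ 33.143 mcg/mL.
Steady-state trough Cmin,ss = Cmax,ss·f ≈ 33.143 × 0.125 ≈ 4.143 mcg/mL.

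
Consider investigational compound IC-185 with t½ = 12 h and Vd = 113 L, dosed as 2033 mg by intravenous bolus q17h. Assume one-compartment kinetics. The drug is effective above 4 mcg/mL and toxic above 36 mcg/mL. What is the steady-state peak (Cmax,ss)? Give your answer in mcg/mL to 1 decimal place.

28.8 mcg/mL

k = ln2/t½ = ln2/12 ≈ 0.057762 h⁻¹; fraction remaining f = e^(−kτ) = e^(−0.057762×17) ≈ 0.3746.
Accumulation ratio R = 1/(1 − f) ≈ 1/0.6254 ≈ 1.5990.
Single-dose peak C₀ = D/Vd = 2033/113 ≈ 17.991 mcg/mL.
Steady-state peak Cmax,ss = C₀·R ≈ 17.991 × 1.5990 ≈ 28.768 mcg/mL.
Peak 28.8 mcg/mL vs MTC 36 mcg/mL: below toxic threshold.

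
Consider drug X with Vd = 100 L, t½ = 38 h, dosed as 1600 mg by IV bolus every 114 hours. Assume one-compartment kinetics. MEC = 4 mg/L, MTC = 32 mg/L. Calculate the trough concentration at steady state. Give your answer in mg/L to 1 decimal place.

2.3 mg/L

The dosing interval is 3 half-lives, so f = 2^(−3) = 0.125.
Accumulation ratio R = 1/(1 − f) = 1/0.875 = 8/7.
Single-dose peak C₀ = D/Vd = 1600/100 = 16 mg/L.
Steady-state peak Cmax,ss = C₀·R = 16 × 8/7 ≈ 18.286 mg/L.
Steady-state trough Cmin,ss = Cmax,ss·f ≈ 18.286 × 0.125 ≈ 2.286 mg/L.
Trough 2.3 mg/L vs MEC 4 mg/L: subtherapeutic.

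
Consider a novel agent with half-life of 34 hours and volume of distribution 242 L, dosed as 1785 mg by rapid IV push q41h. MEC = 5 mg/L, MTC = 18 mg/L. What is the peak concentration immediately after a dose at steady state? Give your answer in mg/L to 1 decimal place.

13.0 mg/L

Over one 41-h interval, 41/34 ≈ 1.2059 half-lives elapse, leaving f ≈ 0.4335 of each dose.
At steady state, accumulation factor R = 1/(1 − e^(−kτ)) ≈ 1.7652.
Single-dose peak C₀ = D/Vd = 1785/242 ≈ 7.376 mg/L.
Cmax,ss = C₀/(1 − f) ≈ 7.376/0.5665 ≈ 13.020 mg/L.
Peak 13.0 mg/L vs MTC 18 mg/L: below toxic threshold.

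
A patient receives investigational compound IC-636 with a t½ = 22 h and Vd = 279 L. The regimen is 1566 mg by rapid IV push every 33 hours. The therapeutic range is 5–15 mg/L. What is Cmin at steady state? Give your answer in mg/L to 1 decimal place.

3.1 mg/L

τ/t½ = 33/22 ≈ 1.5, so fraction remaining f = (1/2)^(33/22) ≈ 0.3536.
Each bolus raises the concentration by D/Vd = 1566/279 ≈ 5.613 mg/L.
Steady-state trough Cmin,ss = C₀·f/(1−f) ≈ 5.613 × 0.3536/0.6464 ≈ 3.070 mg/L.
Trough 3.1 mg/L vs MEC 5 mg/L: subtherapeutic.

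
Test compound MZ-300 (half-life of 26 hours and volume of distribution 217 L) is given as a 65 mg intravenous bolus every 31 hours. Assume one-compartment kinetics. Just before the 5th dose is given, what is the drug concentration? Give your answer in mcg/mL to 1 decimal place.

0.2 mcg/mL

f = (1/2)^(τ/t½) = (1/2)^(31/26) ≈ 0.4376.
C₀ = D/Vd = 65/217 ≈ 0.300 mcg/mL.
Before the 5th dose, 4 doses have been given. Superposition: Cmin = C₀·(f + f² + … + f^4).
≈ 0.300 × (0.4376 + 0.1915 + 0.0838 + 0.0367) ≈ 0.300 × 0.7496 ≈ 0.225 mcg/mL.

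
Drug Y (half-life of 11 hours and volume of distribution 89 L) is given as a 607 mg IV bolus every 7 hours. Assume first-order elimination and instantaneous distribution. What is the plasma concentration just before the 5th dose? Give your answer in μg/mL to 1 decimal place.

f = (1/2)^(τ/t½) = (1/2)^(7/11) ≈ 0.6433.
C₀ = D/Vd = 607/89 ≈ 6.820 μg/mL.
Before the 5th dose, 4 doses have been given. Superposition: Cmin = C₀·(f + f² + … + f^4).
≈ 6.820 × (0.6433 + 0.4138 + 0.2662 + 0.1713) ≈ 6.820 × 1.4946 ≈ 10.193 μg/mL.

10.2 μg/mL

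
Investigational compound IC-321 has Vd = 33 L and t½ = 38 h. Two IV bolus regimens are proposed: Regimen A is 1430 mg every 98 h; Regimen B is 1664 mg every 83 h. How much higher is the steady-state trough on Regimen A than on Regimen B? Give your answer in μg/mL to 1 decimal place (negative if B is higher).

Regimen A: f = (1/2)^(98/38) ≈ 0.1674; Cmin,ss = (1430/33)·f/(1−f) ≈ 8.712 μg/mL.
Regimen B: f = (1/2)^(83/38) ≈ 0.2200; Cmin,ss = (1664/33)·f/(1−f) ≈ 14.222 μg/mL.
Difference ≈ 8.712 − 14.222 ≈ -5.510 μg/mL.

-5.5 μg/mL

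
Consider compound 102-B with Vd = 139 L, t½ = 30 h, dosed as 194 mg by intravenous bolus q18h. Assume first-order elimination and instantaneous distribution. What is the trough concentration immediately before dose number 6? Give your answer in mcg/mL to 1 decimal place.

f = (1/2)^(τ/t½) = (1/2)^(18/30) ≈ 0.6598.
C₀ = D/Vd = 194/139 ≈ 1.396 mcg/mL.
Before the 6th dose, 5 doses have been given. Superposition: Cmin = C₀·(f + f² + … + f^5).
≈ 1.396 × (0.6598 + 0.4353 + 0.2872 + 0.1895 + 0.1250) ≈ 1.396 × 1.6968 ≈ 2.369 mcg/mL.

2.4 mcg/mL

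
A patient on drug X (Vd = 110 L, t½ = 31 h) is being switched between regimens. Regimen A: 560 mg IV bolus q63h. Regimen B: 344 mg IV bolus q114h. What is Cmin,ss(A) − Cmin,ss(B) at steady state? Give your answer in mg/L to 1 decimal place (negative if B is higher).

Regimen A: f = (1/2)^(63/31) ≈ 0.2445; Cmin,ss = (560/110)·f/(1−f) ≈ 1.648 mg/L.
Regimen B: f = (1/2)^(114/31) ≈ 0.0782; Cmin,ss = (344/110)·f/(1−f) ≈ 0.265 mg/L.
Difference ≈ 1.648 − 0.265 ≈ 1.383 mg/L.

1.4 mg/L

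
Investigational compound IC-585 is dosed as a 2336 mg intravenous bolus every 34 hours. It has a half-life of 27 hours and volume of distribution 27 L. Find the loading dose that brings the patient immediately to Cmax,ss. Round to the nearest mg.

4012 mg

f = (1/2)^(34/27) ≈ 0.417758; accumulation ratio R = 1/(1−f) ≈ 1.71750.
Loading dose to hit Cmax,ss on first dose: D_load = D_maint·R ≈ 2336 × 1.71750 ≈ 4012.08 mg.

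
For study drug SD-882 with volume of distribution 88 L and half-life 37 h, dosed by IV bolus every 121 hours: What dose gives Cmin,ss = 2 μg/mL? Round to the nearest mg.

1522 mg

τ/t½ = 121/37 ≈ 3.2703, so f = (1/2)^(121/37) ≈ 0.103646.
Cmin,ss = (D/Vd)·f/(1−f), so D = Cmin,ss·Vd·(1−f)/f.
D = 2 × 88 × (1−f)/f ≈ 2 × 88 × 8.64823 ≈ 1522.09 mg.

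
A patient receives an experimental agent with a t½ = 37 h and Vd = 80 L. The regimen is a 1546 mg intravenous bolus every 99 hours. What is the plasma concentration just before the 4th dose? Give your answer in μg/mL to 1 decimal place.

f = (1/2)^(τ/t½) = (1/2)^(99/37) ≈ 0.1565.
C₀ = D/Vd = 1546/80 ≈ 19.325 μg/mL.
Before the 4th dose, 3 doses have been given. Superposition: Cmin = C₀·(f + f² + … + f^3).
≈ 19.325 × (0.1565 + 0.0245 + 0.0038) ≈ 19.325 × 0.1848 ≈ 3.571 μg/mL.

3.6 μg/mL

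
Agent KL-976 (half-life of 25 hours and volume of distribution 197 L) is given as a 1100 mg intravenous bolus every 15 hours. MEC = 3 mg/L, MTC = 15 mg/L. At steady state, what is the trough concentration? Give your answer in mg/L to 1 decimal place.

τ/t½ = 15/25 ≈ 0.6, so fraction remaining f = (1/2)^(15/25) ≈ 0.6598.
Accumulation ratio R = 1/(1 − f) ≈ 1/0.3402 ≈ 2.9394.
Single-dose peak C₀ = D/Vd = 1100/197 ≈ 5.584 mg/L.
Cmax,ss = C₀/(1 − f) ≈ 5.584/0.3402 ≈ 16.414 mg/L.
One interval later, Cmin,ss = Cmax,ss·e^(−kτ) ≈ 16.414 × 0.6598 ≈ 10.830 mg/L.
Trough 10.8 mg/L vs MEC 3 mg/L: adequate.

10.8 mg/L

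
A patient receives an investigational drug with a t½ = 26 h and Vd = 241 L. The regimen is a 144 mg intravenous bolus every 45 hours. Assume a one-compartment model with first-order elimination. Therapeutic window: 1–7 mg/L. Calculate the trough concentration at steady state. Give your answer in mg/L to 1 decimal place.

0.3 mg/L

τ/t½ = 45/26 ≈ 1.7308, so fraction remaining f = (1/2)^(45/26) ≈ 0.3013.
At steady state, accumulation factor R = 1/(1 − e^(−kτ)) ≈ 1.4312.
Each bolus raises the concentration by D/Vd = 144/241 ≈ 0.598 mg/L.
Steady-state peak Cmax,ss = C₀·R ≈ 0.598 × 1.4312 ≈ 0.856 mg/L.
Steady-state trough Cmin,ss = Cmax,ss·f ≈ 0.856 × 0.3013 ≈ 0.258 mg/L.
Trough 0.3 mg/L vs MEC 1 mg/L: subtherapeutic.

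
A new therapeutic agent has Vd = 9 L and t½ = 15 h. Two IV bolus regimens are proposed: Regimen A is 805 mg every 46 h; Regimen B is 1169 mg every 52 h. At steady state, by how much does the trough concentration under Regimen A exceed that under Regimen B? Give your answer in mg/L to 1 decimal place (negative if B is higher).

-0.8 mg/L

Regimen A: f = (1/2)^(46/15) ≈ 0.1194; Cmin,ss = (805/9)·f/(1−f) ≈ 12.128 mg/L.
Regimen B: f = (1/2)^(52/15) ≈ 0.0905; Cmin,ss = (1169/9)·f/(1−f) ≈ 12.925 mg/L.
Difference ≈ 12.128 − 12.925 ≈ -0.797 mg/L.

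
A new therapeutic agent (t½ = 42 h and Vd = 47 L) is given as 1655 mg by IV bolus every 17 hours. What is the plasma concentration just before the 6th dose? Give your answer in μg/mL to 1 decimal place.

82.0 μg/mL

f = (1/2)^(τ/t½) = (1/2)^(17/42) ≈ 0.7554.
C₀ = D/Vd = 1655/47 ≈ 35.213 μg/mL.
Before the 6th dose, 5 doses have been given. Superposition: Cmin = C₀·(f + f² + … + f^5).
≈ 35.213 × (0.7554 + 0.5706 + 0.4311 + 0.3256 + 0.2460) ≈ 35.213 × 2.3287 ≈ 82.001 μg/mL.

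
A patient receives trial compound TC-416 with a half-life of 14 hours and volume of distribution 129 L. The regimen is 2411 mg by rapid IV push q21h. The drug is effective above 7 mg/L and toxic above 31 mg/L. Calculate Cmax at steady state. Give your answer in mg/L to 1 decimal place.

Over one 21-h interval, 21/14 ≈ 1.5 half-lives elapse, leaving f ≈ 0.3536 of each dose.
Accumulation ratio R = 1/(1 − f) ≈ 1/0.6464 ≈ 1.5470.
Single-dose peak C₀ = D/Vd = 2411/129 ≈ 18.690 mg/L.
Steady-state peak Cmax,ss = C₀·R ≈ 18.690 × 1.5470 ≈ 28.913 mg/L.
Peak 28.9 mg/L vs MTC 31 mg/L: below toxic threshold.

28.9 mg/L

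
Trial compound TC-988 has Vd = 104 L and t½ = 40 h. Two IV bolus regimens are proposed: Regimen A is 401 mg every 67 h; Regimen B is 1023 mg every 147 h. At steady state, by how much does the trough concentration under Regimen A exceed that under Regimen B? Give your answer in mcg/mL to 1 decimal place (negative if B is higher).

0.9 mcg/mL

Regimen A: f = (1/2)^(67/40) ≈ 0.3132; Cmin,ss = (401/104)·f/(1−f) ≈ 1.758 mcg/mL.
Regimen B: f = (1/2)^(147/40) ≈ 0.0783; Cmin,ss = (1023/104)·f/(1−f) ≈ 0.836 mcg/mL.
Difference ≈ 1.758 − 0.836 ≈ 0.922 mcg/mL.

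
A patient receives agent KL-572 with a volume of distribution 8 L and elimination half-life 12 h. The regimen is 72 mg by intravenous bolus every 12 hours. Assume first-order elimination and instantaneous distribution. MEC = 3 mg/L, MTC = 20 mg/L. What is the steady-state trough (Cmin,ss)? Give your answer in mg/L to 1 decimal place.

The dosing interval is 1 half-life, so f = 2^(−1) = 0.5.
Accumulation ratio R = 1/(1 − f) = 1/0.5 = 2/1.
Single-dose peak C₀ = D/Vd = 72/8 = 9 mg/L.
Steady-state peak Cmax,ss = C₀·R = 9 × 2/1 ≈ 18.000 mg/L.
Steady-state trough Cmin,ss = Cmax,ss·f ≈ 18.000 × 0.5 ≈ 9.000 mg/L.
Trough 9.0 mg/L vs MEC 3 mg/L: adequate.

9.0 mg/L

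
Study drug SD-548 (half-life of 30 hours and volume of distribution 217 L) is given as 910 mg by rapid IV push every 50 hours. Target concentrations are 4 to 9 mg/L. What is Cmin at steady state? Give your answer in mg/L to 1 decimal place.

k = ln2/t½ = ln2/30 ≈ 0.023105 h⁻¹; fraction remaining f = e^(−kτ) = e^(−0.023105×50) ≈ 0.3150.
Single-dose peak C₀ = D/Vd = 910/217 ≈ 4.194 mg/L.
Steady-state trough Cmin,ss = C₀·f/(1−f) ≈ 4.194 × 0.3150/0.6850 ≈ 1.929 mg/L.
Trough 1.9 mg/L vs MEC 4 mg/L: subtherapeutic.

1.9 mg/L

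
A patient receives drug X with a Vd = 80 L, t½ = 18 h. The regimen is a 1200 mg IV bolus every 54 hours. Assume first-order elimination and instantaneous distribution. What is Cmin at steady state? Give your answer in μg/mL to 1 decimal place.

The dosing interval is 3 half-lives, so f = 2^(−3) = 0.125.
At steady state, R = 1/(1 − 0.125) = 8/7.
Single-dose peak C₀ = D/Vd = 1200/80 = 15 μg/mL.
Steady-state peak Cmax,ss = C₀·R = 15 × 8/7 ≈ 17.143 μg/mL.
Steady-state trough Cmin,ss = Cmax,ss·f ≈ 17.143 × 0.125 ≈ 2.143 μg/mL.

2.1 μg/mL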